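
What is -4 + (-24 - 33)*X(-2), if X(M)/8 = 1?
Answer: -460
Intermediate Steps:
X(M) = 8 (X(M) = 8*1 = 8)
-4 + (-24 - 33)*X(-2) = -4 + (-24 - 33)*8 = -4 - 57*8 = -4 - 456 = -460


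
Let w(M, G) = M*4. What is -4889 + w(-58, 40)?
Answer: -5121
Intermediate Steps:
w(M, G) = 4*M
-4889 + w(-58, 40) = -4889 + 4*(-58) = -4889 - 232 = -5121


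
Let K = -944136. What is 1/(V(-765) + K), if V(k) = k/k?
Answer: -1/944135 ≈ -1.0592e-6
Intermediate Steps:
V(k) = 1
1/(V(-765) + K) = 1/(1 - 944136) = 1/(-944135) = -1/944135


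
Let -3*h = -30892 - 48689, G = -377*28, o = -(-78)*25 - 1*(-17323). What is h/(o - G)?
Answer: 26527/29829 ≈ 0.88930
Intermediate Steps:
o = 19273 (o = -26*(-75) + 17323 = 1950 + 17323 = 19273)
G = -10556
h = 26527 (h = -(-30892 - 48689)/3 = -⅓*(-79581) = 26527)
h/(o - G) = 26527/(19273 - 1*(-10556)) = 26527/(19273 + 10556) = 26527/29829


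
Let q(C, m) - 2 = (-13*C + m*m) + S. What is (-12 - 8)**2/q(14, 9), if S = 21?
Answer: -200/39 ≈ -5.1282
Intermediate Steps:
q(C, m) = 23 + m**2 - 13*C (q(C, m) = 2 + ((-13*C + m*m) + 21) = 2 + ((-13*C + m**2) + 21) = 2 + ((m**2 - 13*C) + 21) = 2 + (21 + m**2 - 13*C) = 23 + m**2 - 13*C)
(-12 - 8)**2/q(14, 9) = (-12 - 8)**2/(23 + 9**2 - 13*14) = (-20)**2/(23 + 81 - 182) = 400/(-78) = 400*(-1/78) = -200/39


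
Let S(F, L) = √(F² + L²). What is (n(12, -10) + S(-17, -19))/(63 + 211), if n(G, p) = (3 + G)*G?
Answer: 90/137 + 5*√26/274 ≈ 0.74998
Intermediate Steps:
n(G, p) = G*(3 + G)
(n(12, -10) + S(-17, -19))/(63 + 211) = (12*(3 + 12) + √((-17)² + (-19)²))/(63 + 211) = (12*15 + √(289 + 361))/274 = (180 + √650)*(1/274) = (180 + 5*√26)*(1/274) = 90/137 + 5*√26/274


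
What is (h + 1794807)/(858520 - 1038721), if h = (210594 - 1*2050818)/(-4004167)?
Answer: -2395569600331/240518299189 ≈ -9.9600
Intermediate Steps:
h = 1840224/4004167 (h = (210594 - 2050818)*(-1/4004167) = -1840224*(-1/4004167) = 1840224/4004167 ≈ 0.45958)
(h + 1794807)/(858520 - 1038721) = (1840224/4004167 + 1794807)/(858520 - 1038721) = (7186708800993/4004167)/(-180201) = (7186708800993/4004167)*(-1/180201) = -2395569600331/240518299189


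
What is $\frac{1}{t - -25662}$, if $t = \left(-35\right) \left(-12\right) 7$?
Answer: $\frac{1}{28602} \approx 3.4963 \cdot 10^{-5}$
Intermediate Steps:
$t = 2940$ ($t = 420 \cdot 7 = 2940$)
$\frac{1}{t - -25662} = \frac{1}{2940 - -25662} = \frac{1}{2940 + 25662} = \frac{1}{28602}$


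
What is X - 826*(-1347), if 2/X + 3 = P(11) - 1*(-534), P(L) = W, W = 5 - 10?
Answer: 292619587/263 ≈ 1.1126e+6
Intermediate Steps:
W = -5
P(L) = -5
X = 1/263 (X = 2/(-3 + (-5 - 1*(-534))) = 2/(-3 + (-5 + 534)) = 2/(-3 + 529) = 2/526 = 2*(1/526) = 1/263 ≈ 0.0038023)
X - 826*(-1347) = 1/263 - 826*(-1347) = 1/263 + 1112622 = 292619587/263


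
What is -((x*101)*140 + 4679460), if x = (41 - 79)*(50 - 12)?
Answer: 15738700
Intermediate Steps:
x = -1444 (x = -38*38 = -1444)
-((x*101)*140 + 4679460) = -(-1444*101*140 + 4679460) = -(-145844*140 + 4679460) = -(-20418160 + 4679460) = -1*(-15738700) = 15738700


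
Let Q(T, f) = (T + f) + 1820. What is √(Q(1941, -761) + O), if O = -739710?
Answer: I*√736710 ≈ 858.32*I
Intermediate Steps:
Q(T, f) = 1820 + T + f
√(Q(1941, -761) + O) = √((1820 + 1941 - 761) - 739710) = √(3000 - 739710) = √(-736710) = I*√736710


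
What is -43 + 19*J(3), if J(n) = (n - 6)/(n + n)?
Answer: -105/2 ≈ -52.500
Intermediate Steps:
J(n) = (-6 + n)/(2*n) (J(n) = (-6 + n)/((2*n)) = (-6 + n)*(1/(2*n)) = (-6 + n)/(2*n))
-43 + 19*J(3) = -43 + 19*((1/2)*(-6 + 3)/3) = -43 + 19*((1/2)*(1/3)*(-3)) = -43 + 19*(-1/2) = -43 - 19/2 = -105/2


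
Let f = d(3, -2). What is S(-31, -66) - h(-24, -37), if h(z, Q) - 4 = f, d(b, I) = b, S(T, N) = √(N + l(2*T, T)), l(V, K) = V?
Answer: -7 + 8*I*√2 ≈ -7.0 + 11.314*I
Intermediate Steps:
S(T, N) = √(N + 2*T)
f = 3
h(z, Q) = 7 (h(z, Q) = 4 + 3 = 7)
S(-31, -66) - h(-24, -37) = √(-66 + 2*(-31)) - 1*7 = √(-66 - 62) - 7 = √(-128) - 7 = 8*I*√2 - 7 = -7 + 8*I*√2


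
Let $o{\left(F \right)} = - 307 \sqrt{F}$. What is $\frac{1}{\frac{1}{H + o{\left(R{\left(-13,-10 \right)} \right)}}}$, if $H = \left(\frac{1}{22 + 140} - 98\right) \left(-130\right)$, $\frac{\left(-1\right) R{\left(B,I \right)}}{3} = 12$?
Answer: $\frac{1031875}{81} - 1842 i \approx 12739.0 - 1842.0 i$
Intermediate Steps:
$R{\left(B,I \right)} = -36$ ($R{\left(B,I \right)} = \left(-3\right) 12 = -36$)
$H = \frac{1031875}{81}$ ($H = \left(\frac{1}{162} - 98\right) \left(-130\right) = \left(- \frac{15875}{162}\right) \left(-130\right) = \frac{1031875}{81} \approx 12739.0$)
$\frac{1}{\frac{1}{H + o{\left(R{\left(-13,-10 \right)} \right)}}} = \frac{1}{\frac{1}{\frac{1031875}{81} - 307 \sqrt{-36}}} = \frac{1}{\frac{1}{\frac{1031875}{81} - 307 \cdot 6 i}} = \frac{1}{\frac{1}{\frac{1031875}{81} - 1842 i}} = \frac{1}{\frac{6561}{1087027252429} \left(\frac{1031875}{81} + 1842 i\right)} = \frac{1031875}{81} - 1842 i$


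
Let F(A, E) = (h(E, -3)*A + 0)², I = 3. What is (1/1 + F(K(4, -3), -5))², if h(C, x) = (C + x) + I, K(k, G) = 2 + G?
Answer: 676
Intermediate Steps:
h(C, x) = 3 + C + x (h(C, x) = (C + x) + 3 = 3 + C + x)
F(A, E) = A²*E² (F(A, E) = ((3 + E - 3)*A + 0)² = (E*A + 0)² = (A*E + 0)² = (A*E)² = A²*E²)
(1/1 + F(K(4, -3), -5))² = (1/1 + (2 - 3)²*(-5)²)² = (1 + (-1)²*25)² = (1 + 1*25)² = (1 + 25)² = 26² = 676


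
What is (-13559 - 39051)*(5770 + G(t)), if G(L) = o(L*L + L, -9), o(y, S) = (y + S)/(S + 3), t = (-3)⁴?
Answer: -245399345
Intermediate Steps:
t = 81
o(y, S) = (S + y)/(3 + S)
G(L) = 3/2 - L/6 - L²/6 (G(L) = (-9 + (L*L + L))/(3 - 9) = (-9 + (L² + L))/(-6) = -(-9 + (L + L²))/6 = -(-9 + L + L²)/6 = 3/2 - L/6 - L²/6)
(-13559 - 39051)*(5770 + G(t)) = (-13559 - 39051)*(5770 + (3/2 - ⅙*81*(1 + 81))) = -52610*(5770 + (3/2 - ⅙*81*82)) = -52610*(5770 + (3/2 - 1107)) = -52610*(5770 - 2211/2) = -52610*9329/2 = -245399345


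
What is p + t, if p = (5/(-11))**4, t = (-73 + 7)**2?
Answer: 63776821/14641 ≈ 4356.0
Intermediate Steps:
t = 4356 (t = (-66)**2 = 4356)
p = 625/14641 (p = (5*(-1/11))**4 = (-5/11)**4 = 625/14641 ≈ 0.042688)
p + t = 625/14641 + 4356 = 63776821/14641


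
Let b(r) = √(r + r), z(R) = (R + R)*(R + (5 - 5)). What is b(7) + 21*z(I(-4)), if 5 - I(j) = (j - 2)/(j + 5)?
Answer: 5082 + √14 ≈ 5085.7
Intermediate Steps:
I(j) = 5 - (-2 + j)/(5 + j) (I(j) = 5 - (j - 2)/(j + 5) = 5 - (-2 + j)/(5 + j))
z(R) = 2*R² (z(R) = (2*R)*(R + 0) = (2*R)*R = 2*R²)
b(r) = √2*√r (b(r) = √(2*r) = √2*√r)
b(7) + 21*z(I(-4)) = √2*√7 + 21*(2*((27 + 4*(-4))/(5 - 4))²) = √14 + 21*(2*((27 - 16)/1)²) = √14 + 21*(2*(1*11)²) = √14 + 21*(2*11²) = √14 + 21*(2*121) = √14 + 21*242 = √14 + 5082 = 5082 + √14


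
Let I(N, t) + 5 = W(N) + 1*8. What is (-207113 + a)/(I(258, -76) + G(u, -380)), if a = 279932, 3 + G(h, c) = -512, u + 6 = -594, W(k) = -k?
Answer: -72819/770 ≈ -94.570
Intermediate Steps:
u = -600 (u = -6 - 594 = -600)
G(h, c) = -515 (G(h, c) = -3 - 512 = -515)
I(N, t) = 3 - N (I(N, t) = -5 + (-N + 1*8) = -5 + (-N + 8) = -5 + (8 - N) = 3 - N)
(-207113 + a)/(I(258, -76) + G(u, -380)) = (-207113 + 279932)/((3 - 1*258) - 515) = 72819/((3 - 258) - 515) = 72819/(-255 - 515) = 72819/(-770) = 72819*(-1/770) = -72819/770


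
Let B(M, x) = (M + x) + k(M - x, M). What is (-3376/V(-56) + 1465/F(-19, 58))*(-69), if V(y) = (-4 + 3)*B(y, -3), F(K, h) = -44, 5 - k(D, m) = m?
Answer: -5023683/44 ≈ -1.1417e+5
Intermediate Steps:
k(D, m) = 5 - m
B(M, x) = 5 + x (B(M, x) = (M + x) + (5 - M) = 5 + x)
V(y) = -2 (V(y) = (-4 + 3)*(5 - 3) = -1*2 = -2)
(-3376/V(-56) + 1465/F(-19, 58))*(-69) = (-3376/(-2) + 1465/(-44))*(-69) = (-3376*(-1/2) + 1465*(-1/44))*(-69) = (1688 - 1465/44)*(-69) = (72807/44)*(-69) = -5023683/44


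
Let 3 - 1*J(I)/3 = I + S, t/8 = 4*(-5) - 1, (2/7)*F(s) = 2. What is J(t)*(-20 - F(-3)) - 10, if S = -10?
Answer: -14671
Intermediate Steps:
F(s) = 7 (F(s) = (7/2)*2 = 7)
t = -168 (t = 8*(4*(-5) - 1) = 8*(-20 - 1) = 8*(-21) = -168)
J(I) = 39 - 3*I (J(I) = 9 - 3*(I - 10) = 9 - 3*(-10 + I) = 9 + (30 - 3*I) = 39 - 3*I)
J(t)*(-20 - F(-3)) - 10 = (39 - 3*(-168))*(-20 - 1*7) - 10 = (39 + 504)*(-20 - 7) - 10 = 543*(-27) - 10 = -14661 - 10 = -14671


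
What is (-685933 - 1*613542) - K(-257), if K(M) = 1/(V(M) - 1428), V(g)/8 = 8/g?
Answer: -476985293243/367060 ≈ -1.2995e+6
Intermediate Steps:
V(g) = 64/g (V(g) = 8*(8/g) = 64/g)
K(M) = 1/(-1428 + 64/M) (K(M) = 1/(64/M - 1428) = 1/(-1428 + 64/M))
(-685933 - 1*613542) - K(-257) = (-685933 - 1*613542) - (-1)*(-257)/(-64 + 1428*(-257)) = (-685933 - 613542) - (-1)*(-257)/(-64 - 366996) = -1299475 - (-1)*(-257)/(-367060) = -1299475 - (-1)*(-257)*(-1)/367060 = -1299475 - 1*(-257/367060) = -1299475 + 257/367060 = -476985293243/367060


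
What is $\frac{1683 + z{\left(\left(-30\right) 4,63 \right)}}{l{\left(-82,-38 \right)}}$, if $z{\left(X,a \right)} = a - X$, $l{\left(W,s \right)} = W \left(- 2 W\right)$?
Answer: $- \frac{933}{6724} \approx -0.13876$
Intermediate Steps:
$l{\left(W,s \right)} = - 2 W^{2}$
$\frac{1683 + z{\left(\left(-30\right) 4,63 \right)}}{l{\left(-82,-38 \right)}} = \frac{1683 - \left(-63 - 120\right)}{\left(-2\right) \left(-82\right)^{2}} = \frac{1683 + \left(63 - -120\right)}{\left(-2\right) 6724} = \frac{1683 + \left(63 + 120\right)}{-13448} = \left(1683 + 183\right) \left(- \frac{1}{13448}\right) = 1866 \left(- \frac{1}{13448}\right) = - \frac{933}{6724}$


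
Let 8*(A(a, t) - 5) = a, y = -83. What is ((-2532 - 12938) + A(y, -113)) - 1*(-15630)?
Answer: 1237/8 ≈ 154.63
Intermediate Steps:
A(a, t) = 5 + a/8
((-2532 - 12938) + A(y, -113)) - 1*(-15630) = ((-2532 - 12938) + (5 + (⅛)*(-83))) - 1*(-15630) = (-15470 + (5 - 83/8)) + 15630 = (-15470 - 43/8) + 15630 = -123803/8 + 15630 = 1237/8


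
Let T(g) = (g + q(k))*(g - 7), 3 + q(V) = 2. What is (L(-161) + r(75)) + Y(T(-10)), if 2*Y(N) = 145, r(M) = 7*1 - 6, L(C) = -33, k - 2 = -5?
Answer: 81/2 ≈ 40.500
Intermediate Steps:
k = -3 (k = 2 - 5 = -3)
q(V) = -1 (q(V) = -3 + 2 = -1)
T(g) = (-1 + g)*(-7 + g) (T(g) = (g - 1)*(g - 7) = (-1 + g)*(-7 + g))
r(M) = 1 (r(M) = 7 - 6 = 1)
Y(N) = 145/2 (Y(N) = (1/2)*145 = 145/2)
(L(-161) + r(75)) + Y(T(-10)) = (-33 + 1) + 145/2 = -32 + 145/2 = 81/2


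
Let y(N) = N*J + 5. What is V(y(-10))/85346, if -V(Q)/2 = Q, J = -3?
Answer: -35/42673 ≈ -0.00082019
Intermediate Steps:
y(N) = 5 - 3*N (y(N) = N*(-3) + 5 = -3*N + 5 = 5 - 3*N)
V(Q) = -2*Q
V(y(-10))/85346 = -2*(5 - 3*(-10))/85346 = -2*(5 + 30)*(1/85346) = -2*35*(1/85346) = -70*1/85346 = -35/42673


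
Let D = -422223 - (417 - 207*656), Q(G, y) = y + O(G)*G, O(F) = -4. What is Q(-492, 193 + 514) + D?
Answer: -284173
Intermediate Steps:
Q(G, y) = y - 4*G
D = -286848 (D = -422223 - (417 - 135792) = -422223 - 1*(-135375) = -422223 + 135375 = -286848)
Q(-492, 193 + 514) + D = ((193 + 514) - 4*(-492)) - 286848 = (707 + 1968) - 286848 = 2675 - 286848 = -284173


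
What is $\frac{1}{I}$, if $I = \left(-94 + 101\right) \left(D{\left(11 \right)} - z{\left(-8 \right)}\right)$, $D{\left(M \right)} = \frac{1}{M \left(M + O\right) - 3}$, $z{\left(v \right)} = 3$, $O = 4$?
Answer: $- \frac{162}{3395} \approx -0.047717$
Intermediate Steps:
$D{\left(M \right)} = \frac{1}{-3 + M \left(4 + M\right)}$ ($D{\left(M \right)} = \frac{1}{M \left(M + 4\right) - 3} = \frac{1}{M \left(4 + M\right) - 3} = \frac{1}{-3 + M \left(4 + M\right)}$)
$I = - \frac{3395}{162}$ ($I = \left(-94 + 101\right) \left(\frac{1}{-3 + 11^{2} + 4 \cdot 11} - 3\right) = 7 \left(\frac{1}{-3 + 121 + 44} - 3\right) = 7 \left(\frac{1}{162} - 3\right) = 7 \left(- \frac{485}{162}\right) = - \frac{3395}{162} \approx -20.957$)
$\frac{1}{I} = \frac{1}{- \frac{3395}{162}} = - \frac{162}{3395}$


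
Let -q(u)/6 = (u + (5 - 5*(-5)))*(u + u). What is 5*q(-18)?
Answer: 12960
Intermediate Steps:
q(u) = -12*u*(30 + u) (q(u) = -6*(u + (5 - 5*(-5)))*(u + u) = -6*(u + (5 + 25))*2*u = -6*(u + 30)*2*u = -6*(30 + u)*2*u = -12*u*(30 + u))
5*q(-18) = 5*(-12*(-18)*(30 - 18)) = 5*(-12*(-18)*12) = 5*2592 = 12960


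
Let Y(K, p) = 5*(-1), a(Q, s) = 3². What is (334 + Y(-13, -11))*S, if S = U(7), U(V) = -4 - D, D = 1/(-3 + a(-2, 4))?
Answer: -8225/6 ≈ -1370.8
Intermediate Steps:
a(Q, s) = 9
Y(K, p) = -5
D = ⅙ (D = 1/(-3 + 9) = 1/6 = (⅙)*1 = ⅙ ≈ 0.16667)
U(V) = -25/6 (U(V) = -4 - 1*⅙ = -4 - ⅙ = -25/6)
S = -25/6 ≈ -4.1667
(334 + Y(-13, -11))*S = (334 - 5)*(-25/6) = 329*(-25/6) = -8225/6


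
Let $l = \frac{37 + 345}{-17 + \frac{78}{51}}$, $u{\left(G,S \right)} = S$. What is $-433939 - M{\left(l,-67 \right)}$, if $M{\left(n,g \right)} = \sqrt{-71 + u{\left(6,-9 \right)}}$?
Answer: $-433939 - 4 i \sqrt{5} \approx -4.3394 \cdot 10^{5} - 8.9443 i$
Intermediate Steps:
$l = - \frac{6494}{263}$ ($l = \frac{382}{-17 + 78 \cdot \frac{1}{51}} = \frac{382}{-17 + \frac{26}{17}} = \frac{382}{- \frac{263}{17}} = 382 \left(- \frac{17}{263}\right) = - \frac{6494}{263} \approx -24.692$)
$M{\left(n,g \right)} = 4 i \sqrt{5}$ ($M{\left(n,g \right)} = \sqrt{-71 - 9} = \sqrt{-80} = 4 i \sqrt{5}$)
$-433939 - M{\left(l,-67 \right)} = -433939 - 4 i \sqrt{5}$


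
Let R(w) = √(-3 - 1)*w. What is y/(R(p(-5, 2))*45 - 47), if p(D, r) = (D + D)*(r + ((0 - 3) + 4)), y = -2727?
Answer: 128169/7292209 - 7362900*I/7292209 ≈ 0.017576 - 1.0097*I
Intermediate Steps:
p(D, r) = 2*D*(1 + r) (p(D, r) = (2*D)*(r + (-3 + 4)) = (2*D)*(r + 1) = (2*D)*(1 + r) = 2*D*(1 + r))
R(w) = 2*I*w (R(w) = √(-4)*w = (2*I)*w = 2*I*w)
y/(R(p(-5, 2))*45 - 47) = -2727/((2*I*(2*(-5)*(1 + 2)))*45 - 47) = -2727/((2*I*(2*(-5)*3))*45 - 47) = -2727/((2*I*(-30))*45 - 47) = -2727/(-60*I*45 - 47) = -2727/(-2700*I - 47) = -2727*(-47 + 2700*I)/7292209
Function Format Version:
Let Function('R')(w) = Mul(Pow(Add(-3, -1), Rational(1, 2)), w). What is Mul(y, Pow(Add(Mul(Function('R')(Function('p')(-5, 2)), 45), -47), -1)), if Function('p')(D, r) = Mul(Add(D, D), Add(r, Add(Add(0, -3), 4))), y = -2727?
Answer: Add(Rational(128169, 7292209), Mul(Rational(-7362900, 7292209), I)) ≈ Add(0.017576, Mul(-1.0097, I))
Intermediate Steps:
Function('p')(D, r) = Mul(2, D, Add(1, r)) (Function('p')(D, r) = Mul(Mul(2, D), Add(r, Add(-3, 4))) = Mul(Mul(2, D), Add(r, 1)) = Mul(Mul(2, D), Add(1, r)) = Mul(2, D, Add(1, r)))
Function('R')(w) = Mul(2, I, w) (Function('R')(w) = Mul(Pow(-4, Rational(1, 2)), w) = Mul(Mul(2, I), w) = Mul(2, I, w))
Mul(y, Pow(Add(Mul(Function('R')(Function('p')(-5, 2)), 45), -47), -1)) = Mul(-2727, Pow(Add(Mul(Mul(2, I, Mul(2, -5, Add(1, 2))), 45), -47), -1)) = Mul(-2727, Pow(Add(Mul(Mul(2, I, Mul(2, -5, 3)), 45), -47), -1)) = Mul(-2727, Pow(Add(Mul(Mul(2, I, -30), 45), -47), -1)) = Mul(-2727, Pow(Add(Mul(Mul(-60, I), 45), -47), -1)) = Mul(-2727, Pow(Add(Mul(-2700, I), -47), -1)) = Mul(-2727, Pow(Add(-47, Mul(-2700, I)), -1)) = Mul(-2727, Mul(Rational(1, 7292209), Add(-47, Mul(2700, I)))) = Mul(Rational(-2727, 7292209), Add(-47, Mul(2700, I)))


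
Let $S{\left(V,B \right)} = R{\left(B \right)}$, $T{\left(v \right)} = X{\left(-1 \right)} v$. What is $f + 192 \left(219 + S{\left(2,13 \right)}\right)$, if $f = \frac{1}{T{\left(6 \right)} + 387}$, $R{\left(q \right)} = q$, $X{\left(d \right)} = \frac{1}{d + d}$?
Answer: $\frac{17104897}{384} \approx 44544.0$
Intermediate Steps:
$X{\left(d \right)} = \frac{1}{2 d}$
$T{\left(v \right)} = - \frac{v}{2}$ ($T{\left(v \right)} = \frac{1}{2 \left(-1\right)} v = \frac{1}{2} \left(-1\right) v = - \frac{v}{2}$)
$S{\left(V,B \right)} = B$
$f = \frac{1}{384}$ ($f = \frac{1}{\left(- \frac{1}{2}\right) 6 + 387} = \frac{1}{-3 + 387} = \frac{1}{384} \approx 0.0026042$)
$f + 192 \left(219 + S{\left(2,13 \right)}\right) = \frac{1}{384} + 192 \left(219 + 13\right) = \frac{1}{384} + 192 \cdot 232 = \frac{1}{384} + 44544 = \frac{17104897}{384}$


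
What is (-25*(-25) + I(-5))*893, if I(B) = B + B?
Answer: 549195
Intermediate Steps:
I(B) = 2*B
(-25*(-25) + I(-5))*893 = (-25*(-25) + 2*(-5))*893 = (625 - 10)*893 = 615*893 = 549195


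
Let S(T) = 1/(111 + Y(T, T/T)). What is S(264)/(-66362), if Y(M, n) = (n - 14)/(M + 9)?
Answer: -21/154623460 ≈ -1.3581e-7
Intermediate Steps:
Y(M, n) = (-14 + n)/(9 + M)
S(T) = 1/(111 - 13/(9 + T)) (S(T) = 1/(111 + (-14 + T/T)/(9 + T)) = 1/(111 + (-14 + 1)/(9 + T)) = 1/(111 - 13/(9 + T)))
S(264)/(-66362) = ((9 + 264)/(986 + 111*264))/(-66362) = (273/(986 + 29304))*(-1/66362) = (273/30290)*(-1/66362) = ((1/30290)*273)*(-1/66362) = (21/2330)*(-1/66362) = -21/154623460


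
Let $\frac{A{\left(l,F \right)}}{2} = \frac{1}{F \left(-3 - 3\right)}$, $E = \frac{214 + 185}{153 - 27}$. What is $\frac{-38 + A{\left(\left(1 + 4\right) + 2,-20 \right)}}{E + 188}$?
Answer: $- \frac{2279}{11470} \approx -0.19869$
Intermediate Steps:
$E = \frac{19}{6}$ ($E = \frac{399}{126} = 399 \cdot \frac{1}{126} = \frac{19}{6} \approx 3.1667$)
$A{\left(l,F \right)} = - \frac{1}{3 F}$ ($A{\left(l,F \right)} = \frac{2}{F \left(-3 - 3\right)} = \frac{2}{F \left(-6\right)} = \frac{2}{\left(-6\right) F} = 2 \left(- \frac{1}{6 F}\right) = - \frac{1}{3 F}$)
$\frac{-38 + A{\left(\left(1 + 4\right) + 2,-20 \right)}}{E + 188} = \frac{-38 - \frac{1}{3 \left(-20\right)}}{\frac{19}{6} + 188} = \frac{-38 - - \frac{1}{60}}{\frac{1147}{6}} = \left(-38 + \frac{1}{60}\right) \frac{6}{1147} = \left(- \frac{2279}{60}\right) \frac{6}{1147} = - \frac{2279}{11470}$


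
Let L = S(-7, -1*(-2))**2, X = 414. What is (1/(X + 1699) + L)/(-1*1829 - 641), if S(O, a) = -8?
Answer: -135233/5219110 ≈ -0.025911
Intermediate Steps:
L = 64 (L = (-8)**2 = 64)
(1/(X + 1699) + L)/(-1*1829 - 641) = (1/(414 + 1699) + 64)/(-1*1829 - 641) = (1/2113 + 64)/(-1829 - 641) = (1/2113 + 64)/(-2470) = (135233/2113)*(-1/2470) = -135233/5219110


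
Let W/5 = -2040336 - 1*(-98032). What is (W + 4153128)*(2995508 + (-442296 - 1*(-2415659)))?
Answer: -27618932815432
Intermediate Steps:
W = -9711520 (W = 5*(-2040336 - 1*(-98032)) = 5*(-2040336 + 98032) = 5*(-1942304) = -9711520)
(W + 4153128)*(2995508 + (-442296 - 1*(-2415659))) = (-9711520 + 4153128)*(2995508 + (-442296 - 1*(-2415659))) = -5558392*(2995508 + (-442296 + 2415659)) = -5558392*(2995508 + 1973363) = -5558392*4968871 = -27618932815432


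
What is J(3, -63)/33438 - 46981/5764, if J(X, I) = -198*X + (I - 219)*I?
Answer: -22302595/2920252 ≈ -7.6372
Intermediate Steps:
J(X, I) = -198*X + I*(-219 + I) (J(X, I) = -198*X + (-219 + I)*I = -198*X + I*(-219 + I))
J(3, -63)/33438 - 46981/5764 = ((-63)**2 - 219*(-63) - 198*3)/33438 - 46981/5764 = (3969 + 13797 - 594)*(1/33438) - 46981*1/5764 = 17172*(1/33438) - 4271/524 = 2862/5573 - 4271/524 = -22302595/2920252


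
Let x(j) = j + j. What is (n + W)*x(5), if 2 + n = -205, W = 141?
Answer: -660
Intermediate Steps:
x(j) = 2*j
n = -207 (n = -2 - 205 = -207)
(n + W)*x(5) = (-207 + 141)*(2*5) = -66*10 = -660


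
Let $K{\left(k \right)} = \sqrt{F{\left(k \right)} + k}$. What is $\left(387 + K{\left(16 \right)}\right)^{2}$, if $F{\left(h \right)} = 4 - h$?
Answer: $151321$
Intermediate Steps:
$K{\left(k \right)} = 2$ ($K{\left(k \right)} = \sqrt{\left(4 - k\right) + k} = \sqrt{4} = 2$)
$\left(387 + K{\left(16 \right)}\right)^{2} = \left(387 + 2\right)^{2} = 389^{2} = 151321$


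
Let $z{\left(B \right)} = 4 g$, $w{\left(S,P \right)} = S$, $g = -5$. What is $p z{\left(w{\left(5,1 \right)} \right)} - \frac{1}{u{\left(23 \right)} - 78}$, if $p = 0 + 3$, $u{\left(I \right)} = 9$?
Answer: $- \frac{4139}{69} \approx -59.985$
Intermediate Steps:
$p = 3$
$z{\left(B \right)} = -20$ ($z{\left(B \right)} = 4 \left(-5\right) = -20$)
$p z{\left(w{\left(5,1 \right)} \right)} - \frac{1}{u{\left(23 \right)} - 78} = 3 \left(-20\right) - \frac{1}{9 - 78} = -60 - \frac{1}{-69} = -60 - - \frac{1}{69} = -60 + \frac{1}{69} = - \frac{4139}{69}$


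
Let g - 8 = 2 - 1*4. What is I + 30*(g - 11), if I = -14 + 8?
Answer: -156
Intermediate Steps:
g = 6 (g = 8 + (2 - 1*4) = 8 + (2 - 4) = 8 - 2 = 6)
I = -6
I + 30*(g - 11) = -6 + 30*(6 - 11) = -6 + 30*(-5) = -6 - 150 = -156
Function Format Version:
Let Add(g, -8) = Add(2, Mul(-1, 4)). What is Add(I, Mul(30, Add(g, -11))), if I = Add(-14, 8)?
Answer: -156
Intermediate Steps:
g = 6 (g = Add(8, Add(2, Mul(-1, 4))) = Add(8, Add(2, -4)) = Add(8, -2) = 6)
I = -6
Add(I, Mul(30, Add(g, -11))) = Add(-6, Mul(30, Add(6, -11))) = Add(-6, Mul(30, -5)) = Add(-6, -150) = -156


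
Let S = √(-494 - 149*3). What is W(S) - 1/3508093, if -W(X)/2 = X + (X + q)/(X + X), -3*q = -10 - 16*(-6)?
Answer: -3508094/3508093 - 5732*I*√941/2823 ≈ -1.0 - 62.286*I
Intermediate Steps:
q = -86/3 (q = -(-10 - 16*(-6))/3 = -(-10 + 96)/3 = -⅓*86 = -86/3 ≈ -28.667)
S = I*√941 (S = √(-494 - 447) = √(-941) = I*√941 ≈ 30.676*I)
W(X) = -2*X - (-86/3 + X)/X (W(X) = -2*(X + (X - 86/3)/(X + X)) = -2*(X + (-86/3 + X)/((2*X))) = -2*(X + (-86/3 + X)*(1/(2*X))) = -2*(X + (-86/3 + X)/(2*X)) = -2*X - (-86/3 + X)/X)
W(S) - 1/3508093 = (-1 - 2*I*√941 + 86/(3*((I*√941)))) - 1/3508093 = (-1 - 2*I*√941 + 86*(-I*√941/941)/3) - 1*1/3508093 = (-1 - 2*I*√941 - 86*I*√941/2823) - 1/3508093 = (-1 - 5732*I*√941/2823) - 1/3508093 = -3508094/3508093 - 5732*I*√941/2823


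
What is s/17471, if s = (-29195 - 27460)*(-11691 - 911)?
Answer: 713966310/17471 ≈ 40866.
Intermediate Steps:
s = 713966310 (s = -56655*(-12602) = 713966310)
s/17471 = 713966310/17471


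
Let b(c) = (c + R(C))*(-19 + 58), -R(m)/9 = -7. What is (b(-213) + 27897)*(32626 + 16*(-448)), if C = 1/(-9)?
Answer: 561272526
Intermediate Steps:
C = -⅑ ≈ -0.11111
R(m) = 63 (R(m) = -9*(-7) = 63)
b(c) = 2457 + 39*c (b(c) = (c + 63)*(-19 + 58) = (63 + c)*39 = 2457 + 39*c)
(b(-213) + 27897)*(32626 + 16*(-448)) = ((2457 + 39*(-213)) + 27897)*(32626 + 16*(-448)) = ((2457 - 8307) + 27897)*(32626 - 7168) = (-5850 + 27897)*25458 = 22047*25458 = 561272526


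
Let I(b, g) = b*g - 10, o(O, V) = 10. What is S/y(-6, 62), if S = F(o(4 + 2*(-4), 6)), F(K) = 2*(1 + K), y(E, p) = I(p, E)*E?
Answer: 11/1146 ≈ 0.0095986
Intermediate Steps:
I(b, g) = -10 + b*g
y(E, p) = E*(-10 + E*p) (y(E, p) = (-10 + p*E)*E = (-10 + E*p)*E = E*(-10 + E*p))
F(K) = 2 + 2*K
S = 22 (S = 2 + 2*10 = 2 + 20 = 22)
S/y(-6, 62) = 22/((-6*(-10 - 6*62))) = 22/((-6*(-10 - 372))) = 22/((-6*(-382))) = 22/2292 = 22*(1/2292) = 11/1146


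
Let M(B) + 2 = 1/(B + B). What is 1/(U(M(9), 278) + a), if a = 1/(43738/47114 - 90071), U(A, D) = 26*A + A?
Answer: -1060890339/55696754576 ≈ -0.019048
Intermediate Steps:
M(B) = -2 + 1/(2*B) (M(B) = -2 + 1/(B + B) = -2 + 1/(2*B))
U(A, D) = 27*A
a = -23557/2121780678 (a = 1/(43738*(1/47114) - 90071) = 1/(21869/23557 - 90071) = 1/(-2121780678/23557) = -23557/2121780678 ≈ -1.1102e-5)
1/(U(M(9), 278) + a) = 1/(27*(-2 + (½)/9) - 23557/2121780678) = 1/(27*(-2 + (½)*(⅑)) - 23557/2121780678) = 1/(27*(-2 + 1/18) - 23557/2121780678) = 1/(27*(-35/18) - 23557/2121780678) = 1/(-105/2 - 23557/2121780678) = 1/(-55696754576/1060890339) = -1060890339/55696754576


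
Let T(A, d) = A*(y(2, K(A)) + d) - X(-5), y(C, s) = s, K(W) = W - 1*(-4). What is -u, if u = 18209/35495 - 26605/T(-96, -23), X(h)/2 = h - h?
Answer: 148663423/78372960 ≈ 1.8969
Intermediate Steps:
K(W) = 4 + W (K(W) = W + 4 = 4 + W)
X(h) = 0 (X(h) = 2*(h - h) = 2*0 = 0)
T(A, d) = A*(4 + A + d) (T(A, d) = A*((4 + A) + d) - 1*0 = A*(4 + A + d) + 0 = A*(4 + A + d))
u = -148663423/78372960 (u = 18209/35495 - 26605*(-1/(96*(4 - 96 - 23))) = 18209*(1/35495) - 26605/((-96*(-115))) = 18209/35495 - 26605/11040 = 18209/35495 - 26605*1/11040 = 18209/35495 - 5321/2208 = -148663423/78372960 ≈ -1.8969)
-u = -1*(-148663423/78372960) = 148663423/78372960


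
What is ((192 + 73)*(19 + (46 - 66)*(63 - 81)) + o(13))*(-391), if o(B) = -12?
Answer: -39265393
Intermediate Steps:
((192 + 73)*(19 + (46 - 66)*(63 - 81)) + o(13))*(-391) = ((192 + 73)*(19 + (46 - 66)*(63 - 81)) - 12)*(-391) = (265*(19 - 20*(-18)) - 12)*(-391) = (265*(19 + 360) - 12)*(-391) = (265*379 - 12)*(-391) = (100435 - 12)*(-391) = 100423*(-391) = -39265393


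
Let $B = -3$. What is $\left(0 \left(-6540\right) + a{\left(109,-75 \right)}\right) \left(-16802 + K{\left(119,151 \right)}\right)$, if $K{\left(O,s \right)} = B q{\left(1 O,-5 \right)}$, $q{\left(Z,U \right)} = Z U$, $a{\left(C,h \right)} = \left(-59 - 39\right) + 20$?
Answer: $1171326$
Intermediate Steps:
$a{\left(C,h \right)} = -78$ ($a{\left(C,h \right)} = -98 + 20 = -78$)
$q{\left(Z,U \right)} = U Z$
$K{\left(O,s \right)} = 15 O$ ($K{\left(O,s \right)} = - 3 \left(- 5 \cdot 1 O\right) = - 3 \left(- 5 O\right) = 15 O$)
$\left(0 \left(-6540\right) + a{\left(109,-75 \right)}\right) \left(-16802 + K{\left(119,151 \right)}\right) = \left(0 \left(-6540\right) - 78\right) \left(-16802 + 15 \cdot 119\right) = \left(0 - 78\right) \left(-16802 + 1785\right) = \left(-78\right) \left(-15017\right) = 1171326$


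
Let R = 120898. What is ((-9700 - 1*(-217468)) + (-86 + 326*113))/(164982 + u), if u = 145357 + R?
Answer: 244520/431237 ≈ 0.56702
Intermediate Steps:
u = 266255 (u = 145357 + 120898 = 266255)
((-9700 - 1*(-217468)) + (-86 + 326*113))/(164982 + u) = ((-9700 - 1*(-217468)) + (-86 + 326*113))/(164982 + 266255) = ((-9700 + 217468) + (-86 + 36838))/431237 = (207768 + 36752)*(1/431237) = 244520*(1/431237) = 244520/431237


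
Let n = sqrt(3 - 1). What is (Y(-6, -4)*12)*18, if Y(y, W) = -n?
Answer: -216*sqrt(2) ≈ -305.47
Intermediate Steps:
n = sqrt(2) ≈ 1.4142
Y(y, W) = -sqrt(2)
(Y(-6, -4)*12)*18 = (-sqrt(2)*12)*18 = -12*sqrt(2)*18 = -216*sqrt(2)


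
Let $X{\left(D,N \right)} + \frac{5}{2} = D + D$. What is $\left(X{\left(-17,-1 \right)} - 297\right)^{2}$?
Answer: $\frac{444889}{4} \approx 1.1122 \cdot 10^{5}$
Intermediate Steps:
$X{\left(D,N \right)} = - \frac{5}{2} + 2 D$ ($X{\left(D,N \right)} = - \frac{5}{2} + \left(D + D\right) = - \frac{5}{2} + 2 D$)
$\left(X{\left(-17,-1 \right)} - 297\right)^{2} = \left(\left(- \frac{5}{2} + 2 \left(-17\right)\right) - 297\right)^{2} = \left(\left(- \frac{5}{2} - 34\right) - 297\right)^{2} = \left(- \frac{73}{2} - 297\right)^{2} = \left(- \frac{667}{2}\right)^{2} = \frac{444889}{4}$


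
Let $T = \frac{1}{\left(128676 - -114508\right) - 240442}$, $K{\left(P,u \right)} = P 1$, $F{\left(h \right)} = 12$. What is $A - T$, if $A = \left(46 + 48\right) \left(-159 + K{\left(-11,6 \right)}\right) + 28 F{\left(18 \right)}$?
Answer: $- \frac{42895849}{2742} \approx -15644.0$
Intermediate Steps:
$K{\left(P,u \right)} = P$
$A = -15644$ ($A = \left(46 + 48\right) \left(-159 - 11\right) + 28 \cdot 12 = 94 \left(-170\right) + 336 = -15980 + 336 = -15644$)
$T = \frac{1}{2742}$ ($T = \frac{1}{\left(128676 + 114508\right) - 240442} = \frac{1}{243184 - 240442} = \frac{1}{2742} \approx 0.0003647$)
$A - T = -15644 - \frac{1}{2742} = - \frac{42895849}{2742}$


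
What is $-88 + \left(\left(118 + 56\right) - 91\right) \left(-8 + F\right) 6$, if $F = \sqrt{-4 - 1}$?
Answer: $-4072 + 498 i \sqrt{5} \approx -4072.0 + 1113.6 i$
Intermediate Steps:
$F = i \sqrt{5}$ ($F = \sqrt{-5} = i \sqrt{5} \approx 2.2361 i$)
$-88 + \left(\left(118 + 56\right) - 91\right) \left(-8 + F\right) 6 = -88 + \left(\left(118 + 56\right) - 91\right) \left(-8 + i \sqrt{5}\right) 6 = -88 + \left(174 - 91\right) \left(-48 + 6 i \sqrt{5}\right) = -88 + 83 \left(-48 + 6 i \sqrt{5}\right) = -88 - \left(3984 - 498 i \sqrt{5}\right) = -4072 + 498 i \sqrt{5}$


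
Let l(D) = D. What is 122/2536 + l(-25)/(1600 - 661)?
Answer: 25579/1190652 ≈ 0.021483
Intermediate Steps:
122/2536 + l(-25)/(1600 - 661) = 122/2536 - 25/(1600 - 661) = 122*(1/2536) - 25/939 = 61/1268 - 25*1/939 = 61/1268 - 25/939 = 25579/1190652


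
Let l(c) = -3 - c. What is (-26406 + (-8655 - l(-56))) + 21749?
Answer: -13365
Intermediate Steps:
(-26406 + (-8655 - l(-56))) + 21749 = (-26406 + (-8655 - (-3 - 1*(-56)))) + 21749 = (-26406 + (-8655 - (-3 + 56))) + 21749 = (-26406 + (-8655 - 1*53)) + 21749 = (-26406 + (-8655 - 53)) + 21749 = (-26406 - 8708) + 21749 = -35114 + 21749 = -13365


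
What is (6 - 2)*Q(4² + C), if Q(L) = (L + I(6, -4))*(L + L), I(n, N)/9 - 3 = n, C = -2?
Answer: 10640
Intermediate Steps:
I(n, N) = 27 + 9*n
Q(L) = 2*L*(81 + L) (Q(L) = (L + (27 + 9*6))*(L + L) = (L + (27 + 54))*(2*L) = (L + 81)*(2*L) = (81 + L)*(2*L) = 2*L*(81 + L))
(6 - 2)*Q(4² + C) = (6 - 2)*(2*(4² - 2)*(81 + (4² - 2))) = 4*(2*(16 - 2)*(81 + (16 - 2))) = 4*(2*14*(81 + 14)) = 4*(2*14*95) = 4*2660 = 10640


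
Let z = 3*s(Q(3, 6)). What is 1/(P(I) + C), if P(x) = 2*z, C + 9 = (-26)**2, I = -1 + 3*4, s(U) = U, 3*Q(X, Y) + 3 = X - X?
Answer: 1/661 ≈ 0.0015129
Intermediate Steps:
Q(X, Y) = -1 (Q(X, Y) = -1 + (X - X)/3 = -1 + (1/3)*0 = -1 + 0 = -1)
I = 11 (I = -1 + 12 = 11)
z = -3 (z = 3*(-1) = -3)
C = 667 (C = -9 + (-26)**2 = -9 + 676 = 667)
P(x) = -6 (P(x) = 2*(-3) = -6)
1/(P(I) + C) = 1/(-6 + 667) = 1/661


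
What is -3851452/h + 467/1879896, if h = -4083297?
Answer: 2414078702897/2558724565704 ≈ 0.94347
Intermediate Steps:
-3851452/h + 467/1879896 = -3851452/(-4083297) + 467/1879896 = -3851452*(-1/4083297) + 467*(1/1879896) = 3851452/4083297 + 467/1879896 = 2414078702897/2558724565704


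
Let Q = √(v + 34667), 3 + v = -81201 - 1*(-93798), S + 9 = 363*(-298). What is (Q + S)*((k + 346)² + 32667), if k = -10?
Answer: -15747442029 + 145563*√47261 ≈ -1.5716e+10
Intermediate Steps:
S = -108183 (S = -9 + 363*(-298) = -9 - 108174 = -108183)
v = 12594 (v = -3 + (-81201 - 1*(-93798)) = -3 + (-81201 + 93798) = -3 + 12597 = 12594)
Q = √47261 (Q = √(12594 + 34667) = √47261 ≈ 217.40)
(Q + S)*((k + 346)² + 32667) = (√47261 - 108183)*((-10 + 346)² + 32667) = (-108183 + √47261)*(336² + 32667) = (-108183 + √47261)*(112896 + 32667) = (-108183 + √47261)*145563 = -15747442029 + 145563*√47261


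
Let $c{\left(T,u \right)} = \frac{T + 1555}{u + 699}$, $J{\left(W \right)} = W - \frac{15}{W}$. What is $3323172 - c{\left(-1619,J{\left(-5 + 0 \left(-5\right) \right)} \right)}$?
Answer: $\frac{2316250948}{697} \approx 3.3232 \cdot 10^{6}$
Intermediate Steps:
$c{\left(T,u \right)} = \frac{1555 + T}{699 + u}$
$3323172 - c{\left(-1619,J{\left(-5 + 0 \left(-5\right) \right)} \right)} = 3323172 - \frac{1555 - 1619}{699 + \left(\left(-5 + 0 \left(-5\right)\right) - \frac{15}{-5 + 0 \left(-5\right)}\right)} = 3323172 - \frac{1}{699 + \left(\left(-5 + 0\right) - \frac{15}{-5 + 0}\right)} \left(-64\right) = 3323172 - \frac{1}{699 - \left(5 + \frac{15}{-5}\right)} \left(-64\right) = 3323172 - \frac{1}{699 - 2} \left(-64\right) = 3323172 - \frac{1}{697} \left(-64\right) = 3323172 - - \frac{64}{697} = 3323172 + \frac{64}{697} = \frac{2316250948}{697}$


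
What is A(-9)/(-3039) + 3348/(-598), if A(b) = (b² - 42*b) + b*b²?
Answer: -1668852/302887 ≈ -5.5098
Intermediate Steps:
A(b) = b² + b³ - 42*b (A(b) = (b² - 42*b) + b³ = b² + b³ - 42*b)
A(-9)/(-3039) + 3348/(-598) = -9*(-42 - 9 + (-9)²)/(-3039) + 3348/(-598) = -9*(-42 - 9 + 81)*(-1/3039) + 3348*(-1/598) = -9*30*(-1/3039) - 1674/299 = -270*(-1/3039) - 1674/299 = 90/1013 - 1674/299 = -1668852/302887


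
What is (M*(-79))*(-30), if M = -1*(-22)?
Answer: 52140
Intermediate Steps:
M = 22
(M*(-79))*(-30) = (22*(-79))*(-30) = -1738*(-30) = 52140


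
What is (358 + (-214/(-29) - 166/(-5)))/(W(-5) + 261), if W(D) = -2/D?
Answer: 57794/37903 ≈ 1.5248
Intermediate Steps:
(358 + (-214/(-29) - 166/(-5)))/(W(-5) + 261) = (358 + (-214/(-29) - 166/(-5)))/(-2/(-5) + 261) = (358 + (-214*(-1/29) - 166*(-⅕)))/(-2*(-⅕) + 261) = (358 + (214/29 + 166/5))/(⅖ + 261) = (358 + 5884/145)/(1307/5) = (57794/145)*(5/1307) = 57794/37903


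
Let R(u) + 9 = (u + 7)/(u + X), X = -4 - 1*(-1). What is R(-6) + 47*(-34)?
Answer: -14464/9 ≈ -1607.1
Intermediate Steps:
X = -3 (X = -4 + 1 = -3)
R(u) = -9 + (7 + u)/(-3 + u) (R(u) = -9 + (u + 7)/(u - 3) = -9 + (7 + u)/(-3 + u))
R(-6) + 47*(-34) = 2*(17 - 4*(-6))/(-3 - 6) + 47*(-34) = 2*(17 + 24)/(-9) - 1598 = 2*(-⅑)*41 - 1598 = -82/9 - 1598 = -14464/9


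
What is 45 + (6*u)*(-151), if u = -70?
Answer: 63465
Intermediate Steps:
45 + (6*u)*(-151) = 45 + (6*(-70))*(-151) = 45 - 420*(-151) = 45 + 63420 = 63465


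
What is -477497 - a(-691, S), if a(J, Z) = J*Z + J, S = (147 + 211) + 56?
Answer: -190732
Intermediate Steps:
S = 414 (S = 358 + 56 = 414)
a(J, Z) = J + J*Z
-477497 - a(-691, S) = -477497 - (-691)*(1 + 414) = -477497 - (-691)*415 = -477497 - 1*(-286765) = -477497 + 286765 = -190732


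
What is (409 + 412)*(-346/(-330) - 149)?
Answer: -20042252/165 ≈ -1.2147e+5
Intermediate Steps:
(409 + 412)*(-346/(-330) - 149) = 821*(-346*(-1/330) - 149) = 821*(173/165 - 149) = 821*(-24412/165) = -20042252/165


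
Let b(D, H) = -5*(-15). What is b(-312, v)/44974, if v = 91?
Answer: 75/44974 ≈ 0.0016676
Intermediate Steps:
b(D, H) = 75
b(-312, v)/44974 = 75/44974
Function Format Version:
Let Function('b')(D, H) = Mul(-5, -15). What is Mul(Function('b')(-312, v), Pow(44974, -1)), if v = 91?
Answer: Rational(75, 44974) ≈ 0.0016676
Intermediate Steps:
Function('b')(D, H) = 75
Mul(Function('b')(-312, v), Pow(44974, -1)) = Mul(75, Pow(44974, -1)) = Mul(75, Rational(1, 44974)) = Rational(75, 44974)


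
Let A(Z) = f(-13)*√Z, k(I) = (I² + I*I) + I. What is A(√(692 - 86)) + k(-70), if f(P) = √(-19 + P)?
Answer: 9730 + 4*I*2^(¾)*303^(¼) ≈ 9730.0 + 28.067*I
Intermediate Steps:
k(I) = I + 2*I² (k(I) = (I² + I²) + I = 2*I² + I = I + 2*I²)
A(Z) = 4*I*√2*√Z (A(Z) = √(-19 - 13)*√Z = √(-32)*√Z = (4*I*√2)*√Z = 4*I*√2*√Z)
A(√(692 - 86)) + k(-70) = 4*I*√2*√(√(692 - 86)) - 70*(1 + 2*(-70)) = 4*I*√2*√(√606) - 70*(1 - 140) = 4*I*√2*606^(¼) - 70*(-139) = 4*I*2^(¾)*303^(¼) + 9730 = 9730 + 4*I*2^(¾)*303^(¼)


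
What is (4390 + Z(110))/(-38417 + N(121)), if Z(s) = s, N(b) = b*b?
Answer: -1125/5944 ≈ -0.18927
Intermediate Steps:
N(b) = b²
(4390 + Z(110))/(-38417 + N(121)) = (4390 + 110)/(-38417 + 121²) = 4500/(-38417 + 14641) = 4500/(-23776) = 4500*(-1/23776) = -1125/5944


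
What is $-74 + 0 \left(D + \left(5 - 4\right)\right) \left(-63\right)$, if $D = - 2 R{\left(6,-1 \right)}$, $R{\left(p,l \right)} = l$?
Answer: $-74$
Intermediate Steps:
$D = 2$ ($D = \left(-2\right) \left(-1\right) = 2$)
$-74 + 0 \left(D + \left(5 - 4\right)\right) \left(-63\right) = -74 + 0 \left(2 + \left(5 - 4\right)\right) \left(-63\right) = -74 + 0 \left(2 + 1\right) \left(-63\right) = -74 + 0 \cdot 3 \left(-63\right) = -74 + 0 \left(-63\right) = -74 + 0 = -74$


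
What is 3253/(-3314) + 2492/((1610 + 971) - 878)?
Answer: 2718629/5643742 ≈ 0.48171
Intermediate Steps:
3253/(-3314) + 2492/((1610 + 971) - 878) = 3253*(-1/3314) + 2492/(2581 - 878) = -3253/3314 + 2492/1703 = 2718629/5643742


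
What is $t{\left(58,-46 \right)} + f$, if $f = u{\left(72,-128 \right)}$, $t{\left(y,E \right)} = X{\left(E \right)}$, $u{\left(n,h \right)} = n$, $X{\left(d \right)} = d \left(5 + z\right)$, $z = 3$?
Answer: $-296$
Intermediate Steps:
$X{\left(d \right)} = 8 d$ ($X{\left(d \right)} = d \left(5 + 3\right) = d 8 = 8 d$)
$t{\left(y,E \right)} = 8 E$
$f = 72$
$t{\left(58,-46 \right)} + f = 8 \left(-46\right) + 72 = -368 + 72 = -296$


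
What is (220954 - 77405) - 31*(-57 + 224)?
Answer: 138372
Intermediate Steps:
(220954 - 77405) - 31*(-57 + 224) = 143549 - 31*167 = 143549 - 5177 = 138372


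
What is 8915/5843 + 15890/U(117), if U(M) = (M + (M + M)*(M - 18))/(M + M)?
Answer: 187464625/1162757 ≈ 161.22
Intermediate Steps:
U(M) = (M + 2*M*(-18 + M))/(2*M) (U(M) = (M + (2*M)*(-18 + M))/((2*M)) = (M + 2*M*(-18 + M))*(1/(2*M)) = (M + 2*M*(-18 + M))/(2*M))
8915/5843 + 15890/U(117) = 8915/5843 + 15890/(-35/2 + 117) = 8915*(1/5843) + 15890/(199/2) = 8915/5843 + 15890*(2/199) = 8915/5843 + 31780/199 = 187464625/1162757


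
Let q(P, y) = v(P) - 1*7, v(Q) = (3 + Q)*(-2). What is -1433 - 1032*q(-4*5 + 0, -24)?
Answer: -29297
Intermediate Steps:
v(Q) = -6 - 2*Q
q(P, y) = -13 - 2*P (q(P, y) = (-6 - 2*P) - 1*7 = (-6 - 2*P) - 7 = -13 - 2*P)
-1433 - 1032*q(-4*5 + 0, -24) = -1433 - 1032*(-13 - 2*(-4*5 + 0)) = -1433 - 1032*(-13 - 2*(-20 + 0)) = -1433 - 1032*(-13 - 2*(-20)) = -1433 - 1032*(-13 + 40) = -1433 - 1032*27 = -1433 - 27864 = -29297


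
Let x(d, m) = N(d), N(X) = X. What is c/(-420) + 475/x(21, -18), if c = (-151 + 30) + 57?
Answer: 797/35 ≈ 22.771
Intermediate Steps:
x(d, m) = d
c = -64 (c = -121 + 57 = -64)
c/(-420) + 475/x(21, -18) = -64/(-420) + 475/21 = -64*(-1/420) + 475*(1/21) = 16/105 + 475/21 = 797/35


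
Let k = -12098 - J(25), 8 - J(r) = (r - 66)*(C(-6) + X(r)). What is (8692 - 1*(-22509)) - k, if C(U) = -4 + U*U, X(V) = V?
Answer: 45644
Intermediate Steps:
C(U) = -4 + U**2
J(r) = 8 - (-66 + r)*(32 + r) (J(r) = 8 - (r - 66)*((-4 + (-6)**2) + r) = 8 - (-66 + r)*((-4 + 36) + r) = 8 - (-66 + r)*(32 + r))
k = -14443 (k = -12098 - (2120 - 1*25**2 + 34*25) = -12098 - (2120 - 1*625 + 850) = -12098 - (2120 - 625 + 850) = -12098 - 1*2345 = -12098 - 2345 = -14443)
(8692 - 1*(-22509)) - k = (8692 - 1*(-22509)) - 1*(-14443) = (8692 + 22509) + 14443 = 31201 + 14443 = 45644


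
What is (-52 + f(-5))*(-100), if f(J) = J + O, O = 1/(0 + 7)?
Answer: 39800/7 ≈ 5685.7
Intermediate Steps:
O = ⅐ (O = 1/7 = ⅐ ≈ 0.14286)
f(J) = ⅐ + J (f(J) = J + ⅐ = ⅐ + J)
(-52 + f(-5))*(-100) = (-52 + (⅐ - 5))*(-100) = (-52 - 34/7)*(-100) = -398/7*(-100) = 39800/7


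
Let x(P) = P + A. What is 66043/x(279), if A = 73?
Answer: 66043/352 ≈ 187.62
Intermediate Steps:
x(P) = 73 + P (x(P) = P + 73 = 73 + P)
66043/x(279) = 66043/(73 + 279) = 66043/352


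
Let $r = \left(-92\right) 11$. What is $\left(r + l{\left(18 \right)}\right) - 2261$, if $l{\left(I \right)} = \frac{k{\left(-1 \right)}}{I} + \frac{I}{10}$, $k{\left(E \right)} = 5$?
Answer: $- \frac{294383}{90} \approx -3270.9$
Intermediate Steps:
$r = -1012$
$l{\left(I \right)} = \frac{5}{I} + \frac{I}{10}$
$\left(r + l{\left(18 \right)}\right) - 2261 = \left(-1012 + \left(\frac{5}{18} + \frac{1}{10} \cdot 18\right)\right) - 2261 = \left(-1012 + \left(5 \cdot \frac{1}{18} + \frac{9}{5}\right)\right) - 2261 = \left(-1012 + \left(\frac{5}{18} + \frac{9}{5}\right)\right) - 2261 = \left(-1012 + \frac{187}{90}\right) - 2261 = - \frac{90893}{90} - 2261 = - \frac{294383}{90}$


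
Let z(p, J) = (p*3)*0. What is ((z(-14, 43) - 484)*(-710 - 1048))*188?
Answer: 159963936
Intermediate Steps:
z(p, J) = 0 (z(p, J) = (3*p)*0 = 0)
((z(-14, 43) - 484)*(-710 - 1048))*188 = ((0 - 484)*(-710 - 1048))*188 = -484*(-1758)*188 = 850872*188 = 159963936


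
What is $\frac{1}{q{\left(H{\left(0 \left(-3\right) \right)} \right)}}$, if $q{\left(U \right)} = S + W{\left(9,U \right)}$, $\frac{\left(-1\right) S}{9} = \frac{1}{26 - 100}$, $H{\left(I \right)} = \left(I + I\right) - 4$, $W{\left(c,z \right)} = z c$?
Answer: $- \frac{74}{2655} \approx -0.027872$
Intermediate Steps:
$W{\left(c,z \right)} = c z$
$H{\left(I \right)} = -4 + 2 I$ ($H{\left(I \right)} = 2 I - 4 = -4 + 2 I$)
$S = \frac{9}{74}$ ($S = - \frac{9}{26 - 100} = - \frac{9}{-74} = \left(-9\right) \left(- \frac{1}{74}\right) = \frac{9}{74} \approx 0.12162$)
$q{\left(U \right)} = \frac{9}{74} + 9 U$
$\frac{1}{q{\left(H{\left(0 \left(-3\right) \right)} \right)}} = \frac{1}{\frac{9}{74} + 9 \left(-4 + 2 \cdot 0 \left(-3\right)\right)} = \frac{1}{\frac{9}{74} + 9 \left(-4 + 2 \cdot 0\right)} = \frac{1}{\frac{9}{74} + 9 \left(-4 + 0\right)} = \frac{1}{\frac{9}{74} + 9 \left(-4\right)} = \frac{1}{\frac{9}{74} - 36} = \frac{1}{- \frac{2655}{74}} = - \frac{74}{2655}$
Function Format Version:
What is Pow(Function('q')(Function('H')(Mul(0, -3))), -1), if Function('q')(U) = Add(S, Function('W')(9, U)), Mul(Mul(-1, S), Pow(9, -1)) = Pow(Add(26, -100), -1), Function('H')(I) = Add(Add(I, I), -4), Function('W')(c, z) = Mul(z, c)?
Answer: Rational(-74, 2655) ≈ -0.027872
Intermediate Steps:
Function('W')(c, z) = Mul(c, z)
Function('H')(I) = Add(-4, Mul(2, I)) (Function('H')(I) = Add(Mul(2, I), -4) = Add(-4, Mul(2, I)))
S = Rational(9, 74) (S = Mul(-9, Pow(Add(26, -100), -1)) = Mul(-9, Pow(-74, -1)) = Mul(-9, Rational(-1, 74)) = Rational(9, 74) ≈ 0.12162)
Function('q')(U) = Add(Rational(9, 74), Mul(9, U))
Pow(Function('q')(Function('H')(Mul(0, -3))), -1) = Pow(Add(Rational(9, 74), Mul(9, Add(-4, Mul(2, Mul(0, -3))))), -1) = Pow(Add(Rational(9, 74), Mul(9, Add(-4, Mul(2, 0)))), -1) = Pow(Add(Rational(9, 74), Mul(9, Add(-4, 0))), -1) = Pow(Add(Rational(9, 74), Mul(9, -4)), -1) = Pow(Add(Rational(9, 74), -36), -1) = Pow(Rational(-2655, 74), -1) = Rational(-74, 2655)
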